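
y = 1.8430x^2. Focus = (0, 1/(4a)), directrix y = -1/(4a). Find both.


a = 1.8430
1/(4a) = 0.1356
Focus = (0, 0.1356)
Directrix: y = -0.1356

Focus = (0, 0.1356), Directrix: y = -0.1356


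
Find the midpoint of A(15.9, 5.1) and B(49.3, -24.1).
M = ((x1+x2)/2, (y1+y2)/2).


Mx = (15.9 + 49.3)/2 = 65.2/2 = 32.6000
My = (5.1 - 24.1)/2 = -19.0/2 = -9.5000

(32.6000, -9.5000)


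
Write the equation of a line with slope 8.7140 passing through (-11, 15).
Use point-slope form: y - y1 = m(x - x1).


y - 15 = 8.7140(x + 11)
y = 8.7140x + 15 - 8.7140*(-11)
y = 8.7140x + 110.8540

y = 8.7140x + 110.8540


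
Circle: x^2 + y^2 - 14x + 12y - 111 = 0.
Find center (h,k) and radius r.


h = -D/2 = 14/2 = 7
k = -E/2 = -12/2 = -6
r^2 = h^2 + k^2 - F = 49 + 36 + 111 = 196
r = 14

Center (7, -6), radius = 14


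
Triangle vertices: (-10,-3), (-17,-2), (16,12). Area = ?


-10*(-2-12) = 140
-17*(12+ 3) = -255
16*(-3+ 2) = -16
sum = -131
Area = |-131|/2 = 65.5000

65.5000 sq units


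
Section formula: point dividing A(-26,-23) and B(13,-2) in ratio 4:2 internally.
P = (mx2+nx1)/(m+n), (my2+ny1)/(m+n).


Px = (4*13 + 2*(-26))/6 = 0/6 = 0
Py = (4*(-2) + 2*(-23))/6 = -54/6 = -9.0000

P = (0, -9.0000)


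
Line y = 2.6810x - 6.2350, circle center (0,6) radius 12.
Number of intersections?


Substitute y = 2.6810x - 6.2350: (x-0)^2 + (2.6810x- 6.2350-6)^2 = 144
Expand to Ax^2 + Bx + C = 0, where b-k = -12.235
A = 1+m^2 = 8.187761
B = 2(m(b-k) - h) = 2(2.6810*(-12.235) - 0) = -65.60407
C = h^2 + (b-k)^2 - r^2 = 0 + 149.695225 - 144 = 5.695225
disc = B^2-4AC = 4303.8940 - 186.5246 = 4117.3694
disc > 0

2 intersection points


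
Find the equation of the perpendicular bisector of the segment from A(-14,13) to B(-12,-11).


Midpoint = (-13, 1)
Slope of AB = dy/dx = -24/2 = -12.0000
Perp slope = -dx/dy = 2/24 = 0.0833
b = My - (perp slope)*Mx = 1 + (2*(-13))/(-24) = 1 + 1.0833 = 2.0833

y = 0.0833x + 2.0833


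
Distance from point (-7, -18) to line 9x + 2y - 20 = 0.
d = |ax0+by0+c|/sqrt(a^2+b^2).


|9*(-7) + 2*(-18) - 20| = |-119| = 119
sqrt(81 + 4) = sqrt(85) = 9.2195
d = 119/sqrt(85) = 12.9074

12.9074


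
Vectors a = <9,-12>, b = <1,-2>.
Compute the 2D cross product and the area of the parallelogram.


cross = 9*(-2) + 12*1 = -18 + 12 = -6
Parallelogram area = |-6| = 6

cross = -6, parallelogram area = 6


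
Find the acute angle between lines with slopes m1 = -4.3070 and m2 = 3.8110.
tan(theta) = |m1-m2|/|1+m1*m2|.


m1-m2 = -8.118
1+m1*m2 = -15.413977
tan(theta) = |-8.118/(-15.413977)| = 0.526665
theta = arctan(|-8.118/(-15.413977)|) = 27.7742 degrees (acute angle)

27.7742 degrees


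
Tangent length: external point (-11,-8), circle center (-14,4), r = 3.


d = sqrt((-11+ 14)^2 + (-8-4)^2) = sqrt(9+144) = 12.3693
L = sqrt(153.0000 - 9) = sqrt(144.0000) = 12.0000

12.0000


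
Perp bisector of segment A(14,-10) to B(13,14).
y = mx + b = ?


Midpoint = (13.5, 2)
Slope of AB = dy/dx = 24/(-1) = -24.0000
Perp slope = -dx/dy = 1/24 = 0.0417
b = My - (perp slope)*Mx = 2 + (-1*13.5)/24 = 2 - 0.5625 = 1.4375

y = 0.0417x + 1.4375


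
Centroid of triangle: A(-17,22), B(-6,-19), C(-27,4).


Gx = (-17- 6- 27)/3 = -50/3 = -16.6667
Gy = (22- 19+4)/3 = 7/3 = 2.3333

G = (-16.6667, 2.3333)


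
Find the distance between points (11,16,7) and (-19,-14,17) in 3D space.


dx=-30, dy=-30, dz=10
d = sqrt(900+900+100) = sqrt(1900) = 43.5890

43.5890


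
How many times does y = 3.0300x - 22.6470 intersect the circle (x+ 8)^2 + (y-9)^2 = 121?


Substitute y = 3.0300x - 22.6470: (x+ 8)^2 + (3.0300x- 22.6470-9)^2 = 121
Expand to Ax^2 + Bx + C = 0, where b-k = -31.647
A = 1+m^2 = 10.1809
B = 2(m(b-k) - h) = 2(3.0300*(-31.647) + 8) = -175.78082
C = h^2 + (b-k)^2 - r^2 = 64 + 1001.532609 - 121 = 944.532609
disc = B^2-4AC = 30898.8967 - 38464.7682 = -7565.8715
disc < 0

0 intersection points


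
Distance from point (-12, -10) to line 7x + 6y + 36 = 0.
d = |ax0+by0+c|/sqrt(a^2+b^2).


|7*(-12) + 6*(-10) + 36| = |-108| = 108
sqrt(49 + 36) = sqrt(85) = 9.2195
d = 108/sqrt(85) = 11.7142

11.7142


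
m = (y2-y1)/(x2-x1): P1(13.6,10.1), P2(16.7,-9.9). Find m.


dy = -9.9 - 10.1 = -20.0
dx = 16.7 - 13.6 = 3.1
m = -20.0/3.1 = -6.4516

m = -6.4516


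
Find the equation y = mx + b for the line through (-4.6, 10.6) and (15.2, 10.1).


m = (-0.5)/(19.8) = -0.0253
b = y1 - m*x1 = 10.6 - (-0.5*(-4.6))/(19.8) = 10.6 - 0.1162 = 10.4838

y = -0.0253x + 10.4838


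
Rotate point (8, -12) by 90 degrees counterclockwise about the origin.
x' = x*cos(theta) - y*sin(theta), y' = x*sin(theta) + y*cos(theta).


cos(90) = 0, sin(90) = 1
x' = 8*0 + 12*1 = 12
y' = 8*1 - 12*0 = 8

(12, 8)


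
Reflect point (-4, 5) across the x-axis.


Reflection rule for x-axis: (x, -y)
(-4, 5) -> (-4, -5)

(-4, -5)


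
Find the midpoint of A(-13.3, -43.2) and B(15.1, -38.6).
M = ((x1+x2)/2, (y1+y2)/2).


Mx = (-13.3 + 15.1)/2 = 1.8/2 = 0.9000
My = (-43.2 - 38.6)/2 = -81.8/2 = -40.9000

(0.9000, -40.9000)


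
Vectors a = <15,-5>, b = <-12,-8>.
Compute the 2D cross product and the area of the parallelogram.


cross = 15*(-8) + 5*(-12) = -120 - 60 = -180
Parallelogram area = |-180| = 180

cross = -180, parallelogram area = 180


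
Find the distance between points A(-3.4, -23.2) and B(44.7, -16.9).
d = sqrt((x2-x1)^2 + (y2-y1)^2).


dx = 44.7 + 3.4 = 48.1
dy = -16.9 + 23.2 = 6.3
d = sqrt(2313.61 + 39.69) = sqrt(2353.3) = 48.5108

48.5108


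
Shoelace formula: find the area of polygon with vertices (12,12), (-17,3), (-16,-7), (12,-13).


sum(xi*y_{i+1}) = 12*3 - 17*(-7) - 16*(-13) + 12*12 = 507
sum(yi*x_{i+1}) = 12*(-17) + 3*(-16) - 7*12 - 13*12 = -492
Area = |507 + 492|/2 = 999/2 = 499.5000

499.5000 sq units


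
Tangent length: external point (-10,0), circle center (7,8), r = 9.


d = sqrt((-10-7)^2 + (0-8)^2) = sqrt(289+64) = 18.7883
L = sqrt(353.0000 - 81) = sqrt(272.0000) = 16.4924

16.4924


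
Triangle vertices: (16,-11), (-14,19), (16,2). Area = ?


16*(19-2) = 272
-14*(2+ 11) = -182
16*(-11-19) = -480
sum = -390
Area = |-390|/2 = 195.0000

195.0000 sq units


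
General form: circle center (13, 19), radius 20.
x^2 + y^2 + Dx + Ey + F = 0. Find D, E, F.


(x-13)^2 + (y-19)^2 = 20^2
D = -2h = -26, E = -2k = -38
F = h^2+k^2-r^2 = 169+361-400 = 130

D = -26, E = -38, F = 130


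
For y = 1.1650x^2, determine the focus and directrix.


a = 1.1650
1/(4a) = 0.2146
Focus = (0, 0.2146)
Directrix: y = -0.2146

Focus = (0, 0.2146), Directrix: y = -0.2146


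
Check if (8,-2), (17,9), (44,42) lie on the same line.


8*(9-42) + 17*(42+ 2) + 44*(-2-9)
= -264 + 748 - 484 = 0

Yes, collinear (determinant = 0)


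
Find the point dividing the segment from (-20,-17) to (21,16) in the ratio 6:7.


Px = (6*21 + 7*(-20))/13 = -14/13 = -1.0769
Py = (6*16 + 7*(-17))/13 = -23/13 = -1.7692

P = (-1.0769, -1.7692)


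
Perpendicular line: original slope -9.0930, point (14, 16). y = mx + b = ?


Perpendicular slope = -1/m1 = -1/(-9.0930) = 0.1100
b2 = y0 - m2*x0 = 16 + 14/(-9.0930) = 16 - 1.5396 = 14.4604

y = 0.1100x + 14.4604


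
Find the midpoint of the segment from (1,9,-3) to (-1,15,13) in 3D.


Mx = (1- 1)/2 = 0
My = (9+15)/2 = 12.0000
Mz = (-3+13)/2 = 5.0000

M = (0, 12.0000, 5.0000)


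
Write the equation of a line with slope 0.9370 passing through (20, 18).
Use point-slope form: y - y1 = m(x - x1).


y - 18 = 0.9370(x - 20)
y = 0.9370x + 18 - 0.9370*20
y = 0.9370x - 0.7400

y = 0.9370x - 0.7400


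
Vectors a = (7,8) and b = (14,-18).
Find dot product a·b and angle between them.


a·b = 7*14 + 8*(-18) = 98 - 144 = -46
|a| = sqrt(49+64) = 10.6301
|b| = sqrt(196+324) = 22.8035
cos(theta) = -46/(sqrt(113)*sqrt(520)) = -46/sqrt(58760) = -0.189765
theta = arccos(-46/sqrt(58760)) = 100.9391 degrees

a·b = -46, theta = 100.9391 deg


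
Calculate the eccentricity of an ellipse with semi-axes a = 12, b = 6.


c = sqrt(144-36) = sqrt(108) = 10.3923
e = c/a = sqrt(108)/12 = 0.8660

e = 0.8660


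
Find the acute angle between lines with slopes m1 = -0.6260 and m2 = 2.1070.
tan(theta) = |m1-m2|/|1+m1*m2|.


m1-m2 = -2.733
1+m1*m2 = -0.318982
tan(theta) = |-2.733/(-0.318982)| = 8.567882
theta = arctan(|-2.733/(-0.318982)|) = 83.3428 degrees (acute angle)

83.3428 degrees


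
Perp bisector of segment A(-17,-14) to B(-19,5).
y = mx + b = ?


Midpoint = (-18, -4.5)
Slope of AB = dy/dx = 19/(-2) = -9.5000
Perp slope = -dx/dy = 2/19 = 0.1053
b = My - (perp slope)*Mx = -4.5 + (-2*(-18))/19 = -4.5 + 1.8947 = -2.6053

y = 0.1053x - 2.6053


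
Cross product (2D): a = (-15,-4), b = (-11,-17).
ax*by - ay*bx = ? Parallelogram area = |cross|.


cross = -15*(-17) + 4*(-11) = 255 - 44 = 211
Parallelogram area = |211| = 211

cross = 211, parallelogram area = 211


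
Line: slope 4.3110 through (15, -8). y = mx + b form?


y + 8 = 4.3110(x - 15)
y = 4.3110x - 8 - 4.3110*15
y = 4.3110x - 72.6650

y = 4.3110x - 72.6650


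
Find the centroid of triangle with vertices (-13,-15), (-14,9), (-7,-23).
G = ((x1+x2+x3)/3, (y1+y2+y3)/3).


Gx = (-13- 14- 7)/3 = -34/3 = -11.3333
Gy = (-15+9- 23)/3 = -29/3 = -9.6667

G = (-11.3333, -9.6667)


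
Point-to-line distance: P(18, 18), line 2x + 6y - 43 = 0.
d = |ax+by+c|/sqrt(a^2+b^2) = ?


|2*18 + 6*18 - 43| = |101| = 101
sqrt(4 + 36) = sqrt(40) = 6.3246
d = 101/sqrt(40) = 15.9695

15.9695


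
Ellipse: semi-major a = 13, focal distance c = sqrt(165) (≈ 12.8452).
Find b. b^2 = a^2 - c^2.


b^2 = 13^2 - (sqrt(165))^2 = 169 - 165 = 4
b = sqrt(4) = 2

b = 2


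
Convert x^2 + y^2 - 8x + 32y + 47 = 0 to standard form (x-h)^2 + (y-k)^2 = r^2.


h = -D/2 = 8/2 = 4
k = -E/2 = -32/2 = -16
r^2 = h^2 + k^2 - F = 16 + 256 - 47 = 225
r = 15

Center (4, -16), radius = 15


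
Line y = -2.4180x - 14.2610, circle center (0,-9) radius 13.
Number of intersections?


Substitute y = -2.4180x - 14.2610: (x-0)^2 + (-2.4180x- 14.2610+ 9)^2 = 169
Expand to Ax^2 + Bx + C = 0, where b-k = -5.261
A = 1+m^2 = 6.846724
B = 2(m(b-k) - h) = 2(-2.4180*(-5.261) - 0) = 25.442196
C = h^2 + (b-k)^2 - r^2 = 0 + 27.678121 - 169 = -141.321879
disc = B^2-4AC = 647.3053 + 3870.3676 = 4517.6729
disc > 0

2 intersection points


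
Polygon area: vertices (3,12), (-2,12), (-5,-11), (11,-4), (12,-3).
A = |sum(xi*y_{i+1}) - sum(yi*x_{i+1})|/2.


sum(xi*y_{i+1}) = 3*12 - 2*(-11) - 5*(-4) + 11*(-3) + 12*12 = 189
sum(yi*x_{i+1}) = 12*(-2) + 12*(-5) - 11*11 - 4*12 - 3*3 = -262
Area = |189 + 262|/2 = 451/2 = 225.5000

225.5000 sq units


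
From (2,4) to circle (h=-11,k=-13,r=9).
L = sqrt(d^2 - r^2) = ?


d = sqrt((2+ 11)^2 + (4+ 13)^2) = sqrt(169+289) = 21.4009
L = sqrt(458.0000 - 81) = sqrt(377.0000) = 19.4165

19.4165


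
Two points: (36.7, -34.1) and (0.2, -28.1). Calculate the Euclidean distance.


dx = 0.2 - 36.7 = -36.5
dy = -28.1 + 34.1 = 6.0
d = sqrt(1332.25 + 36.0) = sqrt(1368.25) = 36.9899

36.9899


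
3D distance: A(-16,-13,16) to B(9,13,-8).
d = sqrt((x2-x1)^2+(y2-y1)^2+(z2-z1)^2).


dx=25, dy=26, dz=-24
d = sqrt(625+676+576) = sqrt(1877) = 43.3244

43.3244


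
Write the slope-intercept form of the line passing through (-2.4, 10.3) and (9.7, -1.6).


m = (-11.9)/(12.1) = -0.9835
b = y1 - m*x1 = 10.3 - (-11.9*(-2.4))/(12.1) = 10.3 - 2.3603 = 7.9397

y = -0.9835x + 7.9397


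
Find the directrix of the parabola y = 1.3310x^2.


a = 1.3310
1/(4a) = 0.1878
directrix: y = -0.1878 = -0.1878

y = -0.1878


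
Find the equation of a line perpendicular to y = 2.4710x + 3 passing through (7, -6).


Perpendicular slope = -1/m1 = -1/2.4710 = -0.4047
b2 = y0 - m2*x0 = -6 + 7/2.4710 = -6 + 2.8329 = -3.1671

y = -0.4047x - 3.1671


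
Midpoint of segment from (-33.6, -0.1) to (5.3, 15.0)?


Mx = (-33.6 + 5.3)/2 = -28.3/2 = -14.1500
My = (-0.1 + 15.0)/2 = 14.9/2 = 7.4500

(-14.1500, 7.4500)


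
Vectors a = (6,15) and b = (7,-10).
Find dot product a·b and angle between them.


a·b = 6*7 + 15*(-10) = 42 - 150 = -108
|a| = sqrt(36+225) = 16.1555
|b| = sqrt(49+100) = 12.2066
cos(theta) = -108/(sqrt(261)*sqrt(149)) = -108/sqrt(38889) = -0.547659
theta = arccos(-108/sqrt(38889)) = 123.2066 degrees

a·b = -108, theta = 123.2066 deg


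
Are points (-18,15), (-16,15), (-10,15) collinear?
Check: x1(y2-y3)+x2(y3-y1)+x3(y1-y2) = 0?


-18*(15-15) - 16*(15-15) - 10*(15-15)
= 0 + 0 + 0 = 0

Yes, collinear (determinant = 0)


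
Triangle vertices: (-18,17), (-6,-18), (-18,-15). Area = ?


-18*(-18+ 15) = 54
-6*(-15-17) = 192
-18*(17+ 18) = -630
sum = -384
Area = |-384|/2 = 192.0000

192.0000 sq units


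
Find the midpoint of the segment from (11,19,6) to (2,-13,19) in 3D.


Mx = (11+2)/2 = 6.5000
My = (19- 13)/2 = 3.0000
Mz = (6+19)/2 = 12.5000

M = (6.5000, 3.0000, 12.5000)


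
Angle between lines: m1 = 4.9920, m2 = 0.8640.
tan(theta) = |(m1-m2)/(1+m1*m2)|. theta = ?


m1-m2 = 4.128
1+m1*m2 = 5.313088
tan(theta) = |4.128/5.313088| = 0.776949
theta = arctan(|4.128/5.313088|) = 37.8454 degrees (acute angle)

37.8454 degrees


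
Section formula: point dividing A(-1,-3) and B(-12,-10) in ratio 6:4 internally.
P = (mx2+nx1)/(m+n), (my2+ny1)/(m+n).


Px = (6*(-12) + 4*(-1))/10 = -76/10 = -7.6000
Py = (6*(-10) + 4*(-3))/10 = -72/10 = -7.2000

P = (-7.6000, -7.2000)


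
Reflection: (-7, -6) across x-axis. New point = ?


Reflection rule for x-axis: (x, -y)
(-7, -6) -> (-7, 6)

(-7, 6)


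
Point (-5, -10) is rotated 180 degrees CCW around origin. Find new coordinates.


cos(180) = -1, sin(180) = 0
x' = -5*(-1) + 10*0 = 5
y' = -5*0 - 10*(-1) = 10

(5, 10)


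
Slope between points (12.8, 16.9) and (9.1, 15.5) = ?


dy = 15.5 - 16.9 = -1.4
dx = 9.1 - 12.8 = -3.7
m = -1.4/(-3.7) = 0.3784

m = 0.3784


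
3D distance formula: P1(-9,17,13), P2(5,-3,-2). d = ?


dx=14, dy=-20, dz=-15
d = sqrt(196+400+225) = sqrt(821) = 28.6531

28.6531


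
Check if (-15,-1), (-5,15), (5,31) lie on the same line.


-15*(15-31) - 5*(31+ 1) + 5*(-1-15)
= 240 - 160 - 80 = 0

Yes, collinear (determinant = 0)


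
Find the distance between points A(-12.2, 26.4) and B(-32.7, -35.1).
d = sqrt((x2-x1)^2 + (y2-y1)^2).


dx = -32.7 + 12.2 = -20.5
dy = -35.1 - 26.4 = -61.5
d = sqrt(420.25 + 3782.25) = sqrt(4202.5) = 64.8267

64.8267


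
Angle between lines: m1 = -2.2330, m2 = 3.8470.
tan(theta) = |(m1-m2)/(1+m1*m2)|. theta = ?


m1-m2 = -6.08
1+m1*m2 = -7.590351
tan(theta) = |-6.08/(-7.590351)| = 0.801017
theta = arctan(|-6.08/(-7.590351)|) = 38.6953 degrees (acute angle)

38.6953 degrees


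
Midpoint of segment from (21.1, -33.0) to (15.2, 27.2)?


Mx = (21.1 + 15.2)/2 = 36.3/2 = 18.1500
My = (-33.0 + 27.2)/2 = -5.8/2 = -2.9000

(18.1500, -2.9000)


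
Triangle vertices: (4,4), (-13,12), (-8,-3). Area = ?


4*(12+ 3) = 60
-13*(-3-4) = 91
-8*(4-12) = 64
sum = 215
Area = |215|/2 = 107.5000

107.5000 sq units


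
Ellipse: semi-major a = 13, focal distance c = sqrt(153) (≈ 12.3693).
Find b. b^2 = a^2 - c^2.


b^2 = 13^2 - (sqrt(153))^2 = 169 - 153 = 16
b = sqrt(16) = 4

b = 4


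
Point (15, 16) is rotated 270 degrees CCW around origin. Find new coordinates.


cos(270) = 0, sin(270) = -1
x' = 15*0 - 16*(-1) = 16
y' = 15*(-1) + 16*0 = -15

(16, -15)


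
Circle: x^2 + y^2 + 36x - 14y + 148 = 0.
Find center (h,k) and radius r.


h = -D/2 = -36/2 = -18
k = -E/2 = 14/2 = 7
r^2 = h^2 + k^2 - F = 324 + 49 - 148 = 225
r = 15

Center (-18, 7), radius = 15


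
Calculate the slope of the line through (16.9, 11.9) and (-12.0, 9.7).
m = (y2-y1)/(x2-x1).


dy = 9.7 - 11.9 = -2.2
dx = -12.0 - 16.9 = -28.9
m = -2.2/(-28.9) = 0.0761

m = 0.0761


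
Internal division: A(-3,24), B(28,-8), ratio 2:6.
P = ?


Px = (2*28 + 6*(-3))/8 = 38/8 = 4.7500
Py = (2*(-8) + 6*24)/8 = 128/8 = 16.0000

P = (4.7500, 16.0000)


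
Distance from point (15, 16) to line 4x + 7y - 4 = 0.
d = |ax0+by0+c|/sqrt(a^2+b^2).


|4*15 + 7*16 - 4| = |168| = 168
sqrt(16 + 49) = sqrt(65) = 8.0623
d = 168/sqrt(65) = 20.8378

20.8378


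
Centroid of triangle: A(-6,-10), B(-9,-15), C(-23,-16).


Gx = (-6- 9- 23)/3 = -38/3 = -12.6667
Gy = (-10- 15- 16)/3 = -41/3 = -13.6667

G = (-12.6667, -13.6667)


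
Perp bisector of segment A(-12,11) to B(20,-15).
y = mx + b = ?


Midpoint = (4, -2)
Slope of AB = dy/dx = -26/32 = -0.8125
Perp slope = -dx/dy = 32/26 = 1.2308
b = My - (perp slope)*Mx = -2 + (32*4)/(-26) = -2 - 4.9231 = -6.9231

y = 1.2308x - 6.9231


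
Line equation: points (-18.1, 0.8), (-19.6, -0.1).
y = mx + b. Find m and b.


m = (-0.9)/(-1.5) = 0.6000
b = y1 - m*x1 = 0.8 - (-0.9*(-18.1))/(-1.5) = 0.8 + 10.8600 = 11.6600

y = 0.6000x + 11.6600


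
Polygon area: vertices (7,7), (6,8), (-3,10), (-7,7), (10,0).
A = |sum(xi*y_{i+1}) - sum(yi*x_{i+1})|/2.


sum(xi*y_{i+1}) = 7*8 + 6*10 - 3*7 - 7*0 + 10*7 = 165
sum(yi*x_{i+1}) = 7*6 + 8*(-3) + 10*(-7) + 7*10 + 0*7 = 18
Area = |165 - 18|/2 = 147/2 = 73.5000

73.5000 sq units


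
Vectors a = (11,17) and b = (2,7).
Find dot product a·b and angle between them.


a·b = 11*2 + 17*7 = 22 + 119 = 141
|a| = sqrt(121+289) = 20.2485
|b| = sqrt(4+49) = 7.2801
cos(theta) = 141/(sqrt(410)*sqrt(53)) = 141/sqrt(21730) = 0.956509
theta = arccos(141/sqrt(21730)) = 16.9598 degrees

a·b = 141, theta = 16.9598 deg


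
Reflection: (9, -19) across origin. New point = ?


Reflection rule for origin: (-x, -y)
(9, -19) -> (-9, 19)

(-9, 19)


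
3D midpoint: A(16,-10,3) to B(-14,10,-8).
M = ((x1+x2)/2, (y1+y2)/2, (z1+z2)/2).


Mx = (16- 14)/2 = 1.0000
My = (-10+10)/2 = 0
Mz = (3- 8)/2 = -2.5000

M = (1.0000, 0, -2.5000)


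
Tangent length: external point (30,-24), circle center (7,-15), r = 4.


d = sqrt((30-7)^2 + (-24+ 15)^2) = sqrt(529+81) = 24.6982
L = sqrt(610.0000 - 16) = sqrt(594.0000) = 24.3721

24.3721


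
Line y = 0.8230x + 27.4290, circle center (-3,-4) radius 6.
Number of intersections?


Substitute y = 0.8230x + 27.4290: (x+ 3)^2 + (0.8230x+27.4290+ 4)^2 = 36
Expand to Ax^2 + Bx + C = 0, where b-k = 31.429
A = 1+m^2 = 1.677329
B = 2(m(b-k) - h) = 2(0.8230*31.429 + 3) = 57.732134
C = h^2 + (b-k)^2 - r^2 = 9 + 987.782041 - 36 = 960.782041
disc = B^2-4AC = 3332.9993 - 6446.1903 = -3113.1910
disc < 0

0 intersection points


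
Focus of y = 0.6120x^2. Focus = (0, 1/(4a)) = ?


a = 0.6120
4a = 2.4480
focus = (0, 1/2.4480) = (0, 0.4085)

Focus = (0, 0.4085)


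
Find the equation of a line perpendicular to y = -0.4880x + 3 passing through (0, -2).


Perpendicular slope = -1/m1 = -1/(-0.4880) = 2.0492
b2 = y0 - m2*x0 = -2 + 0/(-0.4880) = -2 + 0 = -2.0000

y = 2.0492x - 2.0000


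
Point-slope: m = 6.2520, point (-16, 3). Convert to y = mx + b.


y - 3 = 6.2520(x + 16)
y = 6.2520x + 3 - 6.2520*(-16)
y = 6.2520x + 103.0320

y = 6.2520x + 103.0320


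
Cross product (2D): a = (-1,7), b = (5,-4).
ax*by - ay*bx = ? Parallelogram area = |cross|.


cross = -1*(-4) - 7*5 = 4 - 35 = -31
Parallelogram area = |-31| = 31

cross = -31, parallelogram area = 31


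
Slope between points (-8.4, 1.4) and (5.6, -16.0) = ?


dy = -16.0 - 1.4 = -17.4
dx = 5.6 + 8.4 = 14.0
m = -17.4/14.0 = -1.2429

m = -1.2429


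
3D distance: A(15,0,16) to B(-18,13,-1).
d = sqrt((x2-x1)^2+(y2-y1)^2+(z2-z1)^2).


dx=-33, dy=13, dz=-17
d = sqrt(1089+169+289) = sqrt(1547) = 39.3319

39.3319


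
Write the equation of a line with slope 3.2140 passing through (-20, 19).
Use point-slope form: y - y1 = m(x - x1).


y - 19 = 3.2140(x + 20)
y = 3.2140x + 19 - 3.2140*(-20)
y = 3.2140x + 83.2800

y = 3.2140x + 83.2800


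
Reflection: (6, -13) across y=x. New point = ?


Reflection rule for y=x: (y, x)
(6, -13) -> (-13, 6)

(-13, 6)


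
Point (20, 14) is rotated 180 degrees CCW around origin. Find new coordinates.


cos(180) = -1, sin(180) = 0
x' = 20*(-1) - 14*0 = -20
y' = 20*0 + 14*(-1) = -14

(-20, -14)


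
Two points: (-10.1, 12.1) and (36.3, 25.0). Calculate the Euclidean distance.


dx = 36.3 + 10.1 = 46.4
dy = 25.0 - 12.1 = 12.9
d = sqrt(2152.96 + 166.41) = sqrt(2319.37) = 48.1598

48.1598


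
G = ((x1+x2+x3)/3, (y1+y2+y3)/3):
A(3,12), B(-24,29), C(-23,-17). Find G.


Gx = (3- 24- 23)/3 = -44/3 = -14.6667
Gy = (12+29- 17)/3 = 24/3 = 8.0000

G = (-14.6667, 8.0000)


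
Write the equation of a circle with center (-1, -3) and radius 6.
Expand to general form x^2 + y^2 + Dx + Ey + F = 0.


(x+ 1)^2 + (y+ 3)^2 = 6^2
D = -2h = 2, E = -2k = 6
F = h^2+k^2-r^2 = 1+9-36 = -26

x^2 + y^2 + 2x + 6y - 26 = 0


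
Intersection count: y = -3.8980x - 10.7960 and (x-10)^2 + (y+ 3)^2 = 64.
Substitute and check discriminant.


Substitute y = -3.8980x - 10.7960: (x-10)^2 + (-3.8980x- 10.7960+ 3)^2 = 64
Expand to Ax^2 + Bx + C = 0, where b-k = -7.796
A = 1+m^2 = 16.194404
B = 2(m(b-k) - h) = 2(-3.8980*(-7.796) - 10) = 40.777616
C = h^2 + (b-k)^2 - r^2 = 100 + 60.777616 - 64 = 96.777616
disc = B^2-4AC = 1662.8140 - 6269.0232 = -4606.2092
disc < 0

0 intersection points


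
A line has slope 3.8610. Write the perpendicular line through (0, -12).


Perpendicular slope = -1/m1 = -1/3.8610 = -0.2590
b2 = y0 - m2*x0 = -12 + 0/3.8610 = -12 + 0 = -12.0000

y = -0.2590x - 12.0000


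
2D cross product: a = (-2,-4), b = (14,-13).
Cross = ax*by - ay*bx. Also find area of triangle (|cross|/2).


cross = -2*(-13) + 4*14 = 26 + 56 = 82
Triangle area = |82|/2 = 82/2 = 41.0000

cross = 82, triangle area = 41.0000


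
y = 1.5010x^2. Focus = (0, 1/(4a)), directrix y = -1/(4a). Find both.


a = 1.5010
1/(4a) = 0.1666
Focus = (0, 0.1666)
Directrix: y = -0.1666

Focus = (0, 0.1666), Directrix: y = -0.1666


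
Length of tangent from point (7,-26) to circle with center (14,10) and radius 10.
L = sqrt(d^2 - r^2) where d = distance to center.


d = sqrt((7-14)^2 + (-26-10)^2) = sqrt(49+1296) = 36.6742
L = sqrt(1345.0000 - 100) = sqrt(1245.0000) = 35.2846

35.2846


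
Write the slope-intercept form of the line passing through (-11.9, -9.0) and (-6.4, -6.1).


m = (2.9)/(5.5) = 0.5273
b = y1 - m*x1 = -9.0 - (2.9*(-11.9))/(5.5) = -9.0 + 6.2745 = -2.7255

y = 0.5273x - 2.7255


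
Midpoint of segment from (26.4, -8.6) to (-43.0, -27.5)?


Mx = (26.4 - 43.0)/2 = -16.6/2 = -8.3000
My = (-8.6 - 27.5)/2 = -36.1/2 = -18.0500

(-8.3000, -18.0500)


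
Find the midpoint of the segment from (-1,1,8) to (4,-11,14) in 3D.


Mx = (-1+4)/2 = 1.5000
My = (1- 11)/2 = -5.0000
Mz = (8+14)/2 = 11.0000

M = (1.5000, -5.0000, 11.0000)


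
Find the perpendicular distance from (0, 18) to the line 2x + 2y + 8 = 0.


|2*0 + 2*18 + 8| = |44| = 44
sqrt(4 + 4) = sqrt(8) = 2.8284
d = 44/sqrt(8) = 15.5563

15.5563


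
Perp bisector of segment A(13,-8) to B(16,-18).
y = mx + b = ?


Midpoint = (14.5, -13)
Slope of AB = dy/dx = -10/3 = -3.3333
Perp slope = -dx/dy = 3/10 = 0.3000
b = My - (perp slope)*Mx = -13 + (3*14.5)/(-10) = -13 - 4.3500 = -17.3500

y = 0.3000x - 17.3500


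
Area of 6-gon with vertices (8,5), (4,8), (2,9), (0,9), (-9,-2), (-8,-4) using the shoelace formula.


sum(xi*y_{i+1}) = 8*8 + 4*9 + 2*9 + 0*(-2) - 9*(-4) - 8*5 = 114
sum(yi*x_{i+1}) = 5*4 + 8*2 + 9*0 + 9*(-9) - 2*(-8) - 4*8 = -61
Area = |114 + 61|/2 = 175/2 = 87.5000

87.5000 sq units


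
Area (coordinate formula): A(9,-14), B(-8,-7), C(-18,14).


9*(-7-14) = -189
-8*(14+ 14) = -224
-18*(-14+ 7) = 126
sum = -287
Area = |-287|/2 = 143.5000

143.5000 sq units


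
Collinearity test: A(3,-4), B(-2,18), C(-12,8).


3*(18-8) - 2*(8+ 4) - 12*(-4-18)
= 30 - 24 + 264 = 270

No, not collinear (determinant = 270)


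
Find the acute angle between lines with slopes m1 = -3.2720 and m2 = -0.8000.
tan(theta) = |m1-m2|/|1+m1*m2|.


m1-m2 = -2.472
1+m1*m2 = 3.6176
tan(theta) = |-2.472/3.6176| = 0.683326
theta = arctan(|-2.472/3.6176|) = 34.3458 degrees (acute angle)

34.3458 degrees


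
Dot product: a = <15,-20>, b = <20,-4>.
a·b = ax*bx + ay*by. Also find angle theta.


a·b = 15*20 - 20*(-4) = 300 + 80 = 380
|a| = sqrt(225+400) = 25.0000
|b| = sqrt(400+16) = 20.3961
cos(theta) = 380/(sqrt(625)*sqrt(416)) = 380/sqrt(260000) = 0.745241
theta = arccos(380/sqrt(260000)) = 41.8202 degrees

a·b = 380, theta = 41.8202 deg


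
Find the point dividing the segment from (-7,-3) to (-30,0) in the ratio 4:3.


Px = (4*(-30) + 3*(-7))/7 = -141/7 = -20.1429
Py = (4*0 + 3*(-3))/7 = -9/7 = -1.2857

P = (-20.1429, -1.2857)


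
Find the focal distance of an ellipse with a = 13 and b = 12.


c^2 = 13^2 - 12^2 = 169 - 144 = 25
c = sqrt(25) = 5.0000

c = 5.0000


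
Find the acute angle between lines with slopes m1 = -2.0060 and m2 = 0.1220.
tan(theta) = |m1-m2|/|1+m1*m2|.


m1-m2 = -2.128
1+m1*m2 = 0.755268
tan(theta) = |-2.128/0.755268| = 2.817543
theta = arctan(|-2.128/0.755268|) = 70.4593 degrees (acute angle)

70.4593 degrees


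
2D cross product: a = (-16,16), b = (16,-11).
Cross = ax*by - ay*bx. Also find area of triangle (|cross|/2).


cross = -16*(-11) - 16*16 = 176 - 256 = -80
Triangle area = |-80|/2 = 80/2 = 40.0000

cross = -80, triangle area = 40.0000


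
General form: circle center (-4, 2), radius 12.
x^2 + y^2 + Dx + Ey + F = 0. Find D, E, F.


(x+ 4)^2 + (y-2)^2 = 12^2
D = -2h = 8, E = -2k = -4
F = h^2+k^2-r^2 = 16+4-144 = -124

D = 8, E = -4, F = -124


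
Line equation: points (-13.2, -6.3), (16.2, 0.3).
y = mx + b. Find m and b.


m = (6.6)/(29.4) = 0.2245
b = y1 - m*x1 = -6.3 - (6.6*(-13.2))/(29.4) = -6.3 + 2.9633 = -3.3367

y = 0.2245x - 3.3367


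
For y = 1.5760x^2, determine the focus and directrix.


a = 1.5760
1/(4a) = 0.1586
Focus = (0, 0.1586)
Directrix: y = -0.1586

Focus = (0, 0.1586), Directrix: y = -0.1586


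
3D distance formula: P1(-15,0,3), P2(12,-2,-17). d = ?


dx=27, dy=-2, dz=-20
d = sqrt(729+4+400) = sqrt(1133) = 33.6601

33.6601


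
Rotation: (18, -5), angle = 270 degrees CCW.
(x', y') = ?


cos(270) = 0, sin(270) = -1
x' = 18*0 + 5*(-1) = -5
y' = 18*(-1) - 5*0 = -18

(-5, -18)


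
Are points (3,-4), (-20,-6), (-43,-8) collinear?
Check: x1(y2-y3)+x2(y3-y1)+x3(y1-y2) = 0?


3*(-6+ 8) - 20*(-8+ 4) - 43*(-4+ 6)
= 6 + 80 - 86 = 0

Yes, collinear (determinant = 0)


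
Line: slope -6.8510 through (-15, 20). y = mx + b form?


y - 20 = -6.8510(x + 15)
y = -6.8510x + 20 + 6.8510*(-15)
y = -6.8510x - 82.7650

y = -6.8510x - 82.7650


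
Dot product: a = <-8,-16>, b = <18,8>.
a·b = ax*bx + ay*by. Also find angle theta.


a·b = -8*18 - 16*8 = -144 - 128 = -272
|a| = sqrt(64+256) = 17.8885
|b| = sqrt(324+64) = 19.6977
cos(theta) = -272/(sqrt(320)*sqrt(388)) = -272/sqrt(124160) = -0.771930
theta = arccos(-272/sqrt(124160)) = 140.5275 degrees

a·b = -272, theta = 140.5275 deg


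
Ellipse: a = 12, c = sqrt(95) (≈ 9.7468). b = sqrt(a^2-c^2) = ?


b^2 = 12^2 - (sqrt(95))^2 = 144 - 95 = 49
b = sqrt(49) = 7

b = 7


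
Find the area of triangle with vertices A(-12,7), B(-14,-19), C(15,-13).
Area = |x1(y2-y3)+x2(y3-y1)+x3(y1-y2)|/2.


-12*(-19+ 13) = 72
-14*(-13-7) = 280
15*(7+ 19) = 390
sum = 742
Area = |742|/2 = 371.0000

371.0000 sq units


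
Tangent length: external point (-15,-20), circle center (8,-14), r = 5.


d = sqrt((-15-8)^2 + (-20+ 14)^2) = sqrt(529+36) = 23.7697
L = sqrt(565.0000 - 25) = sqrt(540.0000) = 23.2379

23.2379


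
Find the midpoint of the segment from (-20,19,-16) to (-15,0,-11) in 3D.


Mx = (-20- 15)/2 = -17.5000
My = (19+0)/2 = 9.5000
Mz = (-16- 11)/2 = -13.5000

M = (-17.5000, 9.5000, -13.5000)


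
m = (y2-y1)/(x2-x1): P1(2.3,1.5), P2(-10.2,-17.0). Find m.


dy = -17.0 - 1.5 = -18.5
dx = -10.2 - 2.3 = -12.5
m = -18.5/(-12.5) = 1.4800

m = 1.4800


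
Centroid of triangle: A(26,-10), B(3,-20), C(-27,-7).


Gx = (26+3- 27)/3 = 2/3 = 0.6667
Gy = (-10- 20- 7)/3 = -37/3 = -12.3333

G = (0.6667, -12.3333)


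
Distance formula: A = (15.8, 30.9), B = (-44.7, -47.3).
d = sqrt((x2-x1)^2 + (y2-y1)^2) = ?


dx = -44.7 - 15.8 = -60.5
dy = -47.3 - 30.9 = -78.2
d = sqrt(3660.25 + 6115.24) = sqrt(9775.49) = 98.8711

98.8711


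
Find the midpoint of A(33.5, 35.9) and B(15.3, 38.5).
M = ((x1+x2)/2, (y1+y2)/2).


Mx = (33.5 + 15.3)/2 = 48.8/2 = 24.4000
My = (35.9 + 38.5)/2 = 74.4/2 = 37.2000

(24.4000, 37.2000)


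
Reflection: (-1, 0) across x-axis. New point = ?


Reflection rule for x-axis: (x, -y)
(-1, 0) -> (-1, 0)

(-1, 0)


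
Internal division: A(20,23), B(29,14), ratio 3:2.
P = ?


Px = (3*29 + 2*20)/5 = 127/5 = 25.4000
Py = (3*14 + 2*23)/5 = 88/5 = 17.6000

P = (25.4000, 17.6000)


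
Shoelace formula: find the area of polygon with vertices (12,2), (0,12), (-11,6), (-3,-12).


sum(xi*y_{i+1}) = 12*12 + 0*6 - 11*(-12) - 3*2 = 270
sum(yi*x_{i+1}) = 2*0 + 12*(-11) + 6*(-3) - 12*12 = -294
Area = |270 + 294|/2 = 564/2 = 282.0000

282.0000 sq units


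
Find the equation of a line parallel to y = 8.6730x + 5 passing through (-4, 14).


Parallel lines have equal slopes.
m2 = 8.6730
b2 = 14 - 8.6730*(-4) = 48.6920

y = 8.6730x + 48.6920


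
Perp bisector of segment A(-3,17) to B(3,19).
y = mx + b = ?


Midpoint = (0, 18)
Slope of AB = dy/dx = 2/6 = 0.3333
Perp slope = -dx/dy = -6/2 = -3.0000
b = My - (perp slope)*Mx = 18 + (6*0)/2 = 18 + 0 = 18.0000

y = -3.0000x + 18.0000


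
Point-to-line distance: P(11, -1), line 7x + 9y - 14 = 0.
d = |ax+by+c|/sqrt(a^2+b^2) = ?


|7*11 + 9*(-1) - 14| = |54| = 54
sqrt(49 + 81) = sqrt(130) = 11.4018
d = 54/sqrt(130) = 4.7361

4.7361


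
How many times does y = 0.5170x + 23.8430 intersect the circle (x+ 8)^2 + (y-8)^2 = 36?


Substitute y = 0.5170x + 23.8430: (x+ 8)^2 + (0.5170x+23.8430-8)^2 = 36
Expand to Ax^2 + Bx + C = 0, where b-k = 15.843
A = 1+m^2 = 1.267289
B = 2(m(b-k) - h) = 2(0.5170*15.843 + 8) = 32.381662
C = h^2 + (b-k)^2 - r^2 = 64 + 251.000649 - 36 = 279.000649
disc = B^2-4AC = 1048.5720 - 1414.2978 = -365.7258
disc < 0

0 intersection points


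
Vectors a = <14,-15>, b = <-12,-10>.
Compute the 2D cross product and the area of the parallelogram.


cross = 14*(-10) + 15*(-12) = -140 - 180 = -320
Parallelogram area = |-320| = 320

cross = -320, parallelogram area = 320


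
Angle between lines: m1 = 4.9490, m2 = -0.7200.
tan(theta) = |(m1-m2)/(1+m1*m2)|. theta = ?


m1-m2 = 5.669
1+m1*m2 = -2.56328
tan(theta) = |5.669/(-2.56328)| = 2.211619
theta = arctan(|5.669/(-2.56328)|) = 65.6695 degrees (acute angle)

65.6695 degrees


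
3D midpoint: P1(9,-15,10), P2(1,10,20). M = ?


Mx = (9+1)/2 = 5.0000
My = (-15+10)/2 = -2.5000
Mz = (10+20)/2 = 15.0000

M = (5.0000, -2.5000, 15.0000)


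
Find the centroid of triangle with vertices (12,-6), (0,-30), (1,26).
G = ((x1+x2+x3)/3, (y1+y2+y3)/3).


Gx = (12+0+1)/3 = 13/3 = 4.3333
Gy = (-6- 30+26)/3 = -10/3 = -3.3333

G = (4.3333, -3.3333)


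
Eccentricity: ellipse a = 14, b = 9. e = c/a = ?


c = sqrt(196-81) = sqrt(115) = 10.7238
e = c/a = sqrt(115)/14 = 0.7660

e = 0.7660


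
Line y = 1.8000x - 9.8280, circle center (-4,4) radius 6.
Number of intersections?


Substitute y = 1.8000x - 9.8280: (x+ 4)^2 + (1.8000x- 9.8280-4)^2 = 36
Expand to Ax^2 + Bx + C = 0, where b-k = -13.828
A = 1+m^2 = 4.24
B = 2(m(b-k) - h) = 2(1.8000*(-13.828) + 4) = -41.7808
C = h^2 + (b-k)^2 - r^2 = 16 + 191.213584 - 36 = 171.213584
disc = B^2-4AC = 1745.6352 - 2903.7824 = -1158.1472
disc < 0

0 intersection points


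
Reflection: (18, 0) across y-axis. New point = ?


Reflection rule for y-axis: (-x, y)
(18, 0) -> (-18, 0)

(-18, 0)


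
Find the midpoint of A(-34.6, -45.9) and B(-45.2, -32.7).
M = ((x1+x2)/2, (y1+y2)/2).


Mx = (-34.6 - 45.2)/2 = -79.8/2 = -39.9000
My = (-45.9 - 32.7)/2 = -78.6/2 = -39.3000

(-39.9000, -39.3000)


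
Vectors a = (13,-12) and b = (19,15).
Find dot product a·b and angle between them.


a·b = 13*19 - 12*15 = 247 - 180 = 67
|a| = sqrt(169+144) = 17.6918
|b| = sqrt(361+225) = 24.2074
cos(theta) = 67/(sqrt(313)*sqrt(586)) = 67/sqrt(183418) = 0.156442
theta = arccos(67/sqrt(183418)) = 80.9996 degrees

a·b = 67, theta = 80.9996 deg


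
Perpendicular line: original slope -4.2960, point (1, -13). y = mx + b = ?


Perpendicular slope = -1/m1 = -1/(-4.2960) = 0.2328
b2 = y0 - m2*x0 = -13 + 1/(-4.2960) = -13 - 0.2328 = -13.2328

y = 0.2328x - 13.2328


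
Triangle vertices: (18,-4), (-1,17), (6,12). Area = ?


18*(17-12) = 90
-1*(12+ 4) = -16
6*(-4-17) = -126
sum = -52
Area = |-52|/2 = 26.0000

26.0000 sq units


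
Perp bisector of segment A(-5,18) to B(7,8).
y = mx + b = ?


Midpoint = (1, 13)
Slope of AB = dy/dx = -10/12 = -0.8333
Perp slope = -dx/dy = 12/10 = 1.2000
b = My - (perp slope)*Mx = 13 + (12*1)/(-10) = 13 - 1.2000 = 11.8000

y = 1.2000x + 11.8000


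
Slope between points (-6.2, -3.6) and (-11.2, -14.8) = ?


dy = -14.8 + 3.6 = -11.2
dx = -11.2 + 6.2 = -5
m = -11.2/(-5) = 2.2400

m = 2.2400


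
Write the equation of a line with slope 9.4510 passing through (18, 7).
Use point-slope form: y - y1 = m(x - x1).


y - 7 = 9.4510(x - 18)
y = 9.4510x + 7 - 9.4510*18
y = 9.4510x - 163.1180

y = 9.4510x - 163.1180


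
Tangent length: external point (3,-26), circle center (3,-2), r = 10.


d = sqrt((3-3)^2 + (-26+ 2)^2) = sqrt(0+576) = 24.0000
L = sqrt(576.0000 - 100) = sqrt(476.0000) = 21.8174

21.8174


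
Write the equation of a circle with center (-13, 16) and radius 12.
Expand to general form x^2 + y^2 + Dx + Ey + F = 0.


(x+ 13)^2 + (y-16)^2 = 12^2
D = -2h = 26, E = -2k = -32
F = h^2+k^2-r^2 = 169+256-144 = 281

x^2 + y^2 + 26x - 32y + 281 = 0


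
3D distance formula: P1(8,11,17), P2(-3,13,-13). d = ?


dx=-11, dy=2, dz=-30
d = sqrt(121+4+900) = sqrt(1025) = 32.0156

32.0156


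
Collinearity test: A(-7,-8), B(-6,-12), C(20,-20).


-7*(-12+ 20) - 6*(-20+ 8) + 20*(-8+ 12)
= -56 + 72 + 80 = 96

No, not collinear (determinant = 96)


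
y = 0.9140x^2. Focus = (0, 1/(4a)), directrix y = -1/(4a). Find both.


a = 0.9140
1/(4a) = 0.2735
Focus = (0, 0.2735)
Directrix: y = -0.2735

Focus = (0, 0.2735), Directrix: y = -0.2735


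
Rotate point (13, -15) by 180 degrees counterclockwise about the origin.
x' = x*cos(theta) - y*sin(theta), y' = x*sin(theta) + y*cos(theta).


cos(180) = -1, sin(180) = 0
x' = 13*(-1) + 15*0 = -13
y' = 13*0 - 15*(-1) = 15

(-13, 15)


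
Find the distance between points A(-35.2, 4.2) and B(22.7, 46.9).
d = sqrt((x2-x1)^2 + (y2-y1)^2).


dx = 22.7 + 35.2 = 57.9
dy = 46.9 - 4.2 = 42.7
d = sqrt(3352.41 + 1823.29) = sqrt(5175.7) = 71.9423

71.9423


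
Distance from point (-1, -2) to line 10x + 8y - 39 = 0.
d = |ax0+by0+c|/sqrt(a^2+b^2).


|10*(-1) + 8*(-2) - 39| = |-65| = 65
sqrt(100 + 64) = sqrt(164) = 12.8062
d = 65/sqrt(164) = 5.0756

5.0756


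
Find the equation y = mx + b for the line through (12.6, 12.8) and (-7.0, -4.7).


m = (-17.5)/(-19.6) = 0.8929
b = y1 - m*x1 = 12.8 - (-17.5*12.6)/(-19.6) = 12.8 - 11.2500 = 1.5500

y = 0.8929x + 1.5500


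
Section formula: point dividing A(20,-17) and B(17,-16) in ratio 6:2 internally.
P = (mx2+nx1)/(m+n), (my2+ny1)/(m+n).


Px = (6*17 + 2*20)/8 = 142/8 = 17.7500
Py = (6*(-16) + 2*(-17))/8 = -130/8 = -16.2500

P = (17.7500, -16.2500)


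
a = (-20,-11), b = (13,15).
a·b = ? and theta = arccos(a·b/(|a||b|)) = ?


a·b = -20*13 - 11*15 = -260 - 165 = -425
|a| = sqrt(400+121) = 22.8254
|b| = sqrt(169+225) = 19.8494
cos(theta) = -425/(sqrt(521)*sqrt(394)) = -425/sqrt(205274) = -0.938041
theta = arccos(-425/sqrt(205274)) = 159.7252 degrees

a·b = -425, theta = 159.7252 deg


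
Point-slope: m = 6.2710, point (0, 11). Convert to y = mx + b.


y - 11 = 6.2710(x - 0)
y = 6.2710x + 11 - 6.2710*0
y = 6.2710x + 11.0000

y = 6.2710x + 11.0000


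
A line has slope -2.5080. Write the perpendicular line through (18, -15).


Perpendicular slope = -1/m1 = -1/(-2.5080) = 0.3987
b2 = y0 - m2*x0 = -15 + 18/(-2.5080) = -15 - 7.1770 = -22.1770

y = 0.3987x - 22.1770


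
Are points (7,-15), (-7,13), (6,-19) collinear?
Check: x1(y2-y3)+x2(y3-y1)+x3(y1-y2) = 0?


7*(13+ 19) - 7*(-19+ 15) + 6*(-15-13)
= 224 + 28 - 168 = 84

No, not collinear (determinant = 84)


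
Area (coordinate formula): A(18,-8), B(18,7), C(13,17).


18*(7-17) = -180
18*(17+ 8) = 450
13*(-8-7) = -195
sum = 75
Area = |75|/2 = 37.5000

37.5000 sq units


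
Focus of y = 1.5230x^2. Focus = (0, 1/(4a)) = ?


a = 1.5230
4a = 6.0920
focus = (0, 1/6.0920) = (0, 0.1641)

Focus = (0, 0.1641)


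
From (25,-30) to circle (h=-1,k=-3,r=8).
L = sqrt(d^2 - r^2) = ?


d = sqrt((25+ 1)^2 + (-30+ 3)^2) = sqrt(676+729) = 37.4833
L = sqrt(1405.0000 - 64) = sqrt(1341.0000) = 36.6197

36.6197


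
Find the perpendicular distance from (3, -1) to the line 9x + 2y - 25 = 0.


|9*3 + 2*(-1) - 25| = |0| = 0
sqrt(81 + 4) = sqrt(85) = 9.2195
d = 0/sqrt(85) = 0

0


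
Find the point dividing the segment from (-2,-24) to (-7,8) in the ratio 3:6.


Px = (3*(-7) + 6*(-2))/9 = -33/9 = -3.6667
Py = (3*8 + 6*(-24))/9 = -120/9 = -13.3333

P = (-3.6667, -13.3333)


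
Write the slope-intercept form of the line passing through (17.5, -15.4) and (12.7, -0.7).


m = (14.7)/(-4.8) = -3.0625
b = y1 - m*x1 = -15.4 - (14.7*17.5)/(-4.8) = -15.4 + 53.5937 = 38.1937

y = -3.0625x + 38.1937


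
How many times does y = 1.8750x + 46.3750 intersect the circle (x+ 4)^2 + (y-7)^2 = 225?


Substitute y = 1.8750x + 46.3750: (x+ 4)^2 + (1.8750x+46.3750-7)^2 = 225
Expand to Ax^2 + Bx + C = 0, where b-k = 39.375
A = 1+m^2 = 4.515625
B = 2(m(b-k) - h) = 2(1.8750*39.375 + 4) = 155.65625
C = h^2 + (b-k)^2 - r^2 = 16 + 1550.390625 - 225 = 1341.390625
disc = B^2-4AC = 24228.8682 - 24228.8682 = 0
disc = 0

1 intersection point (tangent)


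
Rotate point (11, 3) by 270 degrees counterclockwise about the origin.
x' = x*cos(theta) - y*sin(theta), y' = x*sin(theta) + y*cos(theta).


cos(270) = 0, sin(270) = -1
x' = 11*0 - 3*(-1) = 3
y' = 11*(-1) + 3*0 = -11

(3, -11)


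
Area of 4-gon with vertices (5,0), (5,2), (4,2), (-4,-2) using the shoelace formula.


sum(xi*y_{i+1}) = 5*2 + 5*2 + 4*(-2) - 4*0 = 12
sum(yi*x_{i+1}) = 0*5 + 2*4 + 2*(-4) - 2*5 = -10
Area = |12 + 10|/2 = 22/2 = 11.0000

11.0000 sq units


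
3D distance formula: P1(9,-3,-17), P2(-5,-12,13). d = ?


dx=-14, dy=-9, dz=30
d = sqrt(196+81+900) = sqrt(1177) = 34.3074

34.3074


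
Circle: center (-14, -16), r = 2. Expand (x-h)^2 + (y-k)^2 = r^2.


(x+ 14)^2 + (y+ 16)^2 = 2^2
D = -2h = 28, E = -2k = 32
F = h^2+k^2-r^2 = 196+256-4 = 448

x^2 + y^2 + 28x + 32y + 448 = 0


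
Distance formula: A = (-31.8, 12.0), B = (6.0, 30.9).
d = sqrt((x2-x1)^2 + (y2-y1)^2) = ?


dx = 6.0 + 31.8 = 37.8
dy = 30.9 - 12.0 = 18.9
d = sqrt(1428.84 + 357.21) = sqrt(1786.05) = 42.2617

42.2617


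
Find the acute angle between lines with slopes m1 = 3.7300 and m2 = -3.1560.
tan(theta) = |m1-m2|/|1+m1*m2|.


m1-m2 = 6.886
1+m1*m2 = -10.77188
tan(theta) = |6.886/(-10.77188)| = 0.639257
theta = arctan(|6.886/(-10.77188)|) = 32.5890 degrees (acute angle)

32.5890 degrees


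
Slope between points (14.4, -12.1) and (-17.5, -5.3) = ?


dy = -5.3 + 12.1 = 6.8
dx = -17.5 - 14.4 = -31.9
m = 6.8/(-31.9) = -0.2132

m = -0.2132


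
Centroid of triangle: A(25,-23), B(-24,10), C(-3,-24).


Gx = (25- 24- 3)/3 = -2/3 = -0.6667
Gy = (-23+10- 24)/3 = -37/3 = -12.3333

G = (-0.6667, -12.3333)


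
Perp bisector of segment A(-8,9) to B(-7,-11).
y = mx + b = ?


Midpoint = (-7.5, -1)
Slope of AB = dy/dx = -20/1 = -20.0000
Perp slope = -dx/dy = 1/20 = 0.0500
b = My - (perp slope)*Mx = -1 + (1*(-7.5))/(-20) = -1 + 0.3750 = -0.6250

y = 0.0500x - 0.6250


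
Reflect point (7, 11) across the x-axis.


Reflection rule for x-axis: (x, -y)
(7, 11) -> (7, -11)

(7, -11)


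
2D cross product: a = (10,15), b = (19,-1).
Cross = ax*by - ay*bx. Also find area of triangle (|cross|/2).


cross = 10*(-1) - 15*19 = -10 - 285 = -295
Triangle area = |-295|/2 = 295/2 = 147.5000

cross = -295, triangle area = 147.5000
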